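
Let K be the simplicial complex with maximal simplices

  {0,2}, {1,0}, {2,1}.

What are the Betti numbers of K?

K has 3 vertices, 3 edges.
rank ∂_0 = 0, rank ∂_1 = 2 ⇒ b_0 = 3 − 0 − 2 = 1; all invariant factors of ∂_1 are 1 so no torsion. So H_0 ≅ Z.
rank ∂_1 = 2, rank ∂_2 = 0 ⇒ b_1 = 3 − 2 − 0 = 1. So H_1 ≅ Z.

b_0 = 1, b_1 = 1.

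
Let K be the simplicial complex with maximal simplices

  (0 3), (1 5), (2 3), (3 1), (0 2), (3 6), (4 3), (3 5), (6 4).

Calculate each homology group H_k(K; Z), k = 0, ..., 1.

Order the vertices as 0 < 1 < 2 < 3 < 4 < 5 < 6. Listing each simplex with vertices in this order, K has dimension 1 with simplices:

  0-simplices (7): [0], [1], [2], [3], [4], [5], [6]
  1-simplices (9): [0,2], [0,3], [1,3], [1,5], [2,3], [3,4], [3,5], [3,6], [4,6]

Hence C_0 ≅ Z^7, C_1 ≅ Z^9.

The boundary map ∂_1: C_1 → C_0 sends each edge [p,q] (with p < q) to q − p. For instance
  ∂[1,5] = [5] − [1].
As a 7×9 matrix over Z this has rank 6, with invariant factors (1,1,1,1,1,1).

Computing H_k = (kernel of ∂_k) / (image of ∂_{k+1}):

  H_0: rank C_0 − rank ∂_1 = 7 − 6 = 1, and the invariant factors of ∂_1 are all 1, so H_0 ≅ Z.
  H_1: rank ker ∂_1 − rank ∂_2 = (9 − 6) − 0 = 3, and there is no ∂_2, so H_1 ≅ Z^3.

(K is a triangulation of a wedge of 3 circles.)

H_0 ≅ Z,  H_1 ≅ Z^3.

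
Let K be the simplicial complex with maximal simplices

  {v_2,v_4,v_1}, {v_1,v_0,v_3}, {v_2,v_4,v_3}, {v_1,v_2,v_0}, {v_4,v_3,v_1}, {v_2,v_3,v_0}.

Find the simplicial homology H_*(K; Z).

H_0 = Z,  H_1 = 0,  H_2 = Z.

Take the total order v_0 < v_1 < v_2 < v_3 < v_4 on the vertex set. Then K (dimension 2) consists of the simplices:

  0-simplices (5): [v_0], [v_1], [v_2], [v_3], [v_4]
  1-simplices (9): [v_0,v_1], [v_0,v_2], [v_0,v_3], [v_1,v_2], [v_1,v_3], [v_1,v_4], [v_2,v_3], [v_2,v_4], [v_3,v_4]
  2-simplices (6): [v_0,v_1,v_2], [v_0,v_1,v_3], [v_0,v_2,v_3], [v_1,v_2,v_4], [v_1,v_3,v_4], [v_2,v_3,v_4]

Hence C_0 ≅ Z^5, C_1 ≅ Z^9, C_2 ≅ Z^6.

Boundary ∂_1: C_1 → C_0 is given by ∂[p,q] = [q] − [p]. For instance
  ∂[v_0,v_2] = [v_2] − [v_0].
As a 5×9 matrix over Z this has rank 4, with invariant factors (1,1,1,1).

∂_2: C_2 → C_1 maps a triangle to the signed sum of its edges. For instance
  ∂[v_1,v_3,v_4] = [v_3,v_4] − [v_1,v_4] + [v_1,v_3],
  ∂[v_0,v_1,v_2] = [v_1,v_2] − [v_0,v_2] + [v_0,v_1].
As a 9×6 matrix over Z this has rank 5, with invariant factors (1,1,1,1,1).

Reading off H_k = ker ∂_k / im ∂_{k+1}:

  H_0: rank C_0 − rank ∂_1 = 5 − 4 = 1, and the invariant factors of ∂_1 are all 1, so H_0 ≅ Z.
  H_1: rank ker ∂_1 − rank ∂_2 = (9 − 4) − 5 = 0, and the invariant factors of ∂_2 are all 1, so H_1 ≅ 0.
  H_2: rank ker ∂_2 − rank ∂_3 = (6 − 5) − 0 = 1, and there is no ∂_3, so H_2 ≅ Z.

(K is a triangulation of the 2-sphere S^2.)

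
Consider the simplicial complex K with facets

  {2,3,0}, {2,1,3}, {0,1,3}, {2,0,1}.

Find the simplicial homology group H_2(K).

H_2 = Z.

Order the vertices as 0 < 1 < 2 < 3. Listing each simplex with vertices in this order, K has dimension 2 with simplices:

  0-simplices (4): [0], [1], [2], [3]
  1-simplices (6): [0,1], [0,2], [0,3], [1,2], [1,3], [2,3]
  2-simplices (4): [0,1,2], [0,1,3], [0,2,3], [1,2,3]

giving chain groups C_0 ≅ Z^4, C_1 ≅ Z^6, C_2 ≅ Z^4.

Boundary ∂_1: C_1 → C_0 is given by ∂[p,q] = [q] − [p]. For instance
  ∂[0,2] = [2] − [0].
The 4×6 boundary matrix has rank 3 and Smith normal form diag(1,1,1).

The boundary map ∂_2: C_2 → C_1 maps a triangle to the signed sum of its edges. For instance
  ∂[0,1,2] = [1,2] − [0,2] + [0,1],
  ∂[0,1,3] = [1,3] − [0,3] + [0,1].
The resulting 6×4 matrix has rank 3, and its Smith normal form has invariant factors (1,1,1).

Reading off H_k = ker ∂_k / im ∂_{k+1}:

  H_2: rank ker ∂_2 − rank ∂_3 = (4 − 3) − 0 = 1, and there is no ∂_3, so H_2 ≅ Z.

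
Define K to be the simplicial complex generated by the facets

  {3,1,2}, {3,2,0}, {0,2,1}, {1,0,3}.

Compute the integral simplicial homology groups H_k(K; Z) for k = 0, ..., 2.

H_0 ≅ Z,  H_1 = 0,  H_2 ≅ Z.

Fix the vertex order 0 < 1 < 2 < 3 and write every simplex with vertices in increasing order. Then dim K = 2 and the simplices of K are:

  0-simplices (4): [0], [1], [2], [3]
  1-simplices (6): [0,1], [0,2], [0,3], [1,2], [1,3], [2,3]
  2-simplices (4): [0,1,2], [0,1,3], [0,2,3], [1,2,3]

Hence C_0 ≅ Z^4, C_1 ≅ Z^6, C_2 ≅ Z^4.

∂_1: C_1 → C_0 maps an edge to its endpoints' difference, ∂[p,q] = q − p.
As a 4×6 matrix over Z this has rank 3, with invariant factors (1,1,1).

The boundary map ∂_2: C_2 → C_1 sends each 2-simplex [p,q,r] to [q,r] − [p,r] + [p,q]. For instance
  ∂[1,2,3] = [2,3] − [1,3] + [1,2],
  ∂[0,1,2] = [1,2] − [0,2] + [0,1].
The 6×4 boundary matrix has rank 3 and Smith normal form diag(1,1,1).

Now H_k = ker ∂_k / im ∂_{k+1}, so:

  H_0: rank C_0 − rank ∂_1 = 4 − 3 = 1, and the invariant factors of ∂_1 are all 1, so H_0 ≅ Z.
  H_1: rank ker ∂_1 − rank ∂_2 = (6 − 3) − 3 = 0, and the invariant factors of ∂_2 are all 1, so H_1 ≅ 0.
  H_2: rank ker ∂_2 − rank ∂_3 = (4 − 3) − 0 = 1, and there is no ∂_3, so H_2 ≅ Z.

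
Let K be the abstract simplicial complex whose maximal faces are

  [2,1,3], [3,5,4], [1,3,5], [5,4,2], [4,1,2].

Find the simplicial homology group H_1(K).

Fix the vertex order 1 < 2 < 3 < 4 < 5 and write every simplex with vertices in increasing order. Then dim K = 2 and the simplices of K are:

  0-simplices (5): [1], [2], [3], [4], [5]
  1-simplices (10): [1,2], [1,3], [1,4], [1,5], [2,3], [2,4], [2,5], [3,4], [3,5], [4,5]
  2-simplices (5): [1,2,3], [1,2,4], [1,3,5], [2,4,5], [3,4,5]

so the chain groups are C_0 ≅ Z^5, C_1 ≅ Z^10, C_2 ≅ Z^5.

∂_1: C_1 → C_0 maps an edge to its endpoints' difference, ∂[p,q] = q − p. For instance
  ∂[1,5] = [5] − [1].
The 5×10 boundary matrix has rank 4 and Smith normal form diag(1,1,1,1).

Boundary ∂_2: C_2 → C_1 acts by ∂[p,q,r] = [q,r] − [p,r] + [p,q]. For instance
  ∂[3,4,5] = [4,5] − [3,5] + [3,4],
  ∂[1,2,4] = [2,4] − [1,4] + [1,2].
This gives a 10×5 integer matrix of rank 5; reducing to Smith normal form yields diagonal entries (1,1,1,1,1).

Reading off H_k = ker ∂_k / im ∂_{k+1}:

  H_1: rank ker ∂_1 − rank ∂_2 = (10 − 4) − 5 = 1, and the invariant factors of ∂_2 are all 1, so H_1 = Z.

(K is a triangulation of the Möbius band.)

H_1 ≅ Z.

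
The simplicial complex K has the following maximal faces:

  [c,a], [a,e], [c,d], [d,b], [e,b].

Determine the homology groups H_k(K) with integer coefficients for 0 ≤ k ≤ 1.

We work with the vertex ordering a < b < c < d < e. The simplices of K, each written with vertices in increasing order, are:

  0-simplices (5): a, b, c, d, e
  1-simplices (5): ac, ae, bd, be, cd

Hence C_0 ≅ Z^5, C_1 ≅ Z^5.

The boundary map ∂_1: C_1 → C_0 is given by ∂[p,q] = [q] − [p].
As a 5×5 matrix over Z this has rank 4, with invariant factors (1,1,1,1).

Computing H_k = (kernel of ∂_k) / (image of ∂_{k+1}):

  H_0: rank C_0 − rank ∂_1 = 5 − 4 = 1, and the invariant factors of ∂_1 are all 1, so H_0 = Z.
  H_1: rank ker ∂_1 − rank ∂_2 = (5 − 4) − 0 = 1, and there is no ∂_2, so H_1 = Z.

H_0 = Z,  H_1 = Z.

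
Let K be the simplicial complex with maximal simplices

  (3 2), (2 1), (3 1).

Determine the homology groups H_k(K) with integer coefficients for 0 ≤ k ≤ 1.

Order the vertices as 1 < 2 < 3. Listing each simplex with vertices in this order, K has dimension 1 with simplices:

  0-simplices (3): [1], [2], [3]
  1-simplices (3): [1,2], [1,3], [2,3]

giving chain groups C_0 ≅ Z^3, C_1 ≅ Z^3.

Boundary ∂_1: C_1 → C_0 maps an edge to its endpoints' difference, ∂[p,q] = q − p. For instance
  ∂[1,2] = [2] − [1].
This gives a 3×3 integer matrix of rank 2; reducing to Smith normal form yields diagonal entries (1,1).

Now H_k = ker ∂_k / im ∂_{k+1}, so:

  H_0: rank C_0 − rank ∂_1 = 3 − 2 = 1, and the invariant factors of ∂_1 are all 1, so H_0 = Z.
  H_1: rank ker ∂_1 − rank ∂_2 = (3 − 2) − 0 = 1, and there is no ∂_2, so H_1 = Z.

H_0 = Z,  H_1 = Z.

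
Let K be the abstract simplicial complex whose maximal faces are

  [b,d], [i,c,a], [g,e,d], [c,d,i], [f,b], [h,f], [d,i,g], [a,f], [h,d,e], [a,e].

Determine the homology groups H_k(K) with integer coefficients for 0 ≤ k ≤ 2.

Fix the vertex order a < b < c < d < e < f < g < h < i and write every simplex with vertices in increasing order. Then dim K = 2 and the simplices of K are:

  0-simplices (9): a, b, c, d, e, f, g, h, i
  1-simplices (16): ac, ae, af, ai, bd, bf, cd, ci, de, dg, dh, di, eg, eh, fh, gi
  2-simplices (5): aci, cdi, deg, deh, dgi

so the chain groups are C_0 ≅ Z^9, C_1 ≅ Z^16, C_2 ≅ Z^5.

∂_1: C_1 → C_0 sends each edge [p,q] (with p < q) to q − p. For instance
  ∂gi = i − g.
The 9×16 boundary matrix has rank 8 and Smith normal form diag(1,1,1,1,1,1,1,1).

The boundary map ∂_2: C_2 → C_1 sends each 2-simplex [p,q,r] to [q,r] − [p,r] + [p,q]. For instance
  ∂aci = ci − ai + ac,
  ∂deh = eh − dh + de.
The resulting 16×5 matrix has rank 5, and its Smith normal form has invariant factors (1,1,1,1,1).

Reading off H_k = ker ∂_k / im ∂_{k+1}:

  H_0: rank C_0 − rank ∂_1 = 9 − 8 = 1, and the invariant factors of ∂_1 are all 1, so H_0 ≅ Z.
  H_1: rank ker ∂_1 − rank ∂_2 = (16 − 8) − 5 = 3, and the invariant factors of ∂_2 are all 1, so H_1 ≅ Z^3.
  H_2: rank ker ∂_2 − rank ∂_3 = (5 − 5) − 0 = 0, and there is no ∂_3, so H_2 ≅ 0.

H_0 = Z,  H_1 = Z^3,  H_2 = 0.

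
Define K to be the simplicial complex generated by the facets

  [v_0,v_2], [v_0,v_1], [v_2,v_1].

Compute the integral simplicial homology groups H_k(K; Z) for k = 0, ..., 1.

K has 3 vertices, 3 edges.
rank ∂_0 = 0, rank ∂_1 = 2 ⇒ b_0 = 3 − 0 − 2 = 1; all invariant factors of ∂_1 are 1 so no torsion. So H_0 ≅ Z.
rank ∂_1 = 2, rank ∂_2 = 0 ⇒ b_1 = 3 − 2 − 0 = 1. So H_1 ≅ Z.

H_0 = Z,  H_1 = Z.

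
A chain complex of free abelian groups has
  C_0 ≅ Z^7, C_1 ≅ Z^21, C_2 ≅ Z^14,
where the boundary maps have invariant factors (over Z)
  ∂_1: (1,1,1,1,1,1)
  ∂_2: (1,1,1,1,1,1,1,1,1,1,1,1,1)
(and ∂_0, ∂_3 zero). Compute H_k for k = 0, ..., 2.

H_0 ≅ Z,  H_1 ≅ Z^2,  H_2 ≅ Z.

H_0: b_0 = 7 − 0 − 6 = 1; torsion from ∂_1 factors > 1: none. So H_0 ≅ Z.
H_1: b_1 = 21 − 6 − 13 = 2; torsion from ∂_2 factors > 1: none. So H_1 ≅ Z^2.
H_2: b_2 = 14 − 13 − 0 = 1; torsion from ∂_3 factors > 1: none. So H_2 ≅ Z.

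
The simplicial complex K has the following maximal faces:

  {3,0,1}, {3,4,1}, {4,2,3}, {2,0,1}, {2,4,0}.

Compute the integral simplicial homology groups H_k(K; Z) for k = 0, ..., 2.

H_0 = Z,  H_1 = Z,  H_2 = 0.

Fix the vertex order 0 < 1 < 2 < 3 < 4 and write every simplex with vertices in increasing order. Then dim K = 2 and the simplices of K are:

  0-simplices (5): [0], [1], [2], [3], [4]
  1-simplices (10): [0,1], [0,2], [0,3], [0,4], [1,2], [1,3], [1,4], [2,3], [2,4], [3,4]
  2-simplices (5): [0,1,2], [0,1,3], [0,2,4], [1,3,4], [2,3,4]

so the chain groups are C_0 ≅ Z^5, C_1 ≅ Z^10, C_2 ≅ Z^5.

∂_1: C_1 → C_0 sends each edge [p,q] (with p < q) to q − p.
The resulting 5×10 matrix has rank 4, and its Smith normal form has invariant factors (1,1,1,1).

∂_2: C_2 → C_1 maps a triangle to the signed sum of its edges. For instance
  ∂[0,1,2] = [1,2] − [0,2] + [0,1],
  ∂[0,1,3] = [1,3] − [0,3] + [0,1].
This gives a 10×5 integer matrix of rank 5; reducing to Smith normal form yields diagonal entries (1,1,1,1,1).

Reading off H_k = ker ∂_k / im ∂_{k+1}:

  H_0: rank C_0 − rank ∂_1 = 5 − 4 = 1, and the invariant factors of ∂_1 are all 1, so H_0 ≅ Z.
  H_1: rank ker ∂_1 − rank ∂_2 = (10 − 4) − 5 = 1, and the invariant factors of ∂_2 are all 1, so H_1 ≅ Z.
  H_2: rank ker ∂_2 − rank ∂_3 = (5 − 5) − 0 = 0, and there is no ∂_3, so H_2 ≅ 0.

(K is a triangulation of the Möbius band.)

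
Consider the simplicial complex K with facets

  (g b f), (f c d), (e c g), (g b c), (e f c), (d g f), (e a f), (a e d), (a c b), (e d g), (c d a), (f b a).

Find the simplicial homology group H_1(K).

Order the vertices as a < b < c < d < e < f < g. Listing each simplex with vertices in this order, K has dimension 2 with simplices:

  0-simplices (7): a, b, c, d, e, f, g
  1-simplices (18): ab, ac, ad, ae, af, bc, bf, bg, cd, ce, cf, cg, de, df, dg, ef, eg, fg
  2-simplices (12): abc, abf, acd, ade, aef, bcg, bfg, cdf, cef, ceg, deg, dfg

so the chain groups are C_0 ≅ Z^7, C_1 ≅ Z^18, C_2 ≅ Z^12.

∂_1: C_1 → C_0 is given by ∂[p,q] = [q] − [p].
As a 7×18 matrix over Z this has rank 6, with invariant factors (1,1,1,1,1,1).

Boundary ∂_2: C_2 → C_1 acts by ∂[p,q,r] = [q,r] − [p,r] + [p,q]. For instance
  ∂ade = de − ae + ad,
  ∂cdf = df − cf + cd.
The 18×12 boundary matrix has rank 12 and Smith normal form diag(1,1,1,1,1,1,1,1,1,1,1,2).

Computing H_k = (kernel of ∂_k) / (image of ∂_{k+1}):

  H_1: rank ker ∂_1 − rank ∂_2 = (18 − 6) − 12 = 0, and ∂_2 has invariant factor 2 > 1, so H_1 ≅ Z/2.

H_1 ≅ Z/2.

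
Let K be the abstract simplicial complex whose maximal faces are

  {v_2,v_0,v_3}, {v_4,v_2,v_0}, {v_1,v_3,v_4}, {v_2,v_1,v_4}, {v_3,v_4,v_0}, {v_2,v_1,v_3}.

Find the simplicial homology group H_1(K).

We work with the vertex ordering v_0 < v_1 < v_2 < v_3 < v_4. The simplices of K, each written with vertices in increasing order, are:

  0-simplices (5): [v_0], [v_1], [v_2], [v_3], [v_4]
  1-simplices (9): [v_0,v_2], [v_0,v_3], [v_0,v_4], [v_1,v_2], [v_1,v_3], [v_1,v_4], [v_2,v_3], [v_2,v_4], [v_3,v_4]
  2-simplices (6): [v_0,v_2,v_3], [v_0,v_2,v_4], [v_0,v_3,v_4], [v_1,v_2,v_3], [v_1,v_2,v_4], [v_1,v_3,v_4]

giving chain groups C_0 ≅ Z^5, C_1 ≅ Z^9, C_2 ≅ Z^6.

∂_1: C_1 → C_0 is given by ∂[p,q] = [q] − [p]. For instance
  ∂[v_2,v_3] = [v_3] − [v_2].
The 5×9 boundary matrix has rank 4 and Smith normal form diag(1,1,1,1).

The boundary map ∂_2: C_2 → C_1 sends each 2-simplex [p,q,r] to [q,r] − [p,r] + [p,q]. For instance
  ∂[v_1,v_2,v_4] = [v_2,v_4] − [v_1,v_4] + [v_1,v_2],
  ∂[v_1,v_2,v_3] = [v_2,v_3] − [v_1,v_3] + [v_1,v_2].
The 9×6 boundary matrix has rank 5 and Smith normal form diag(1,1,1,1,1).

From H_k ≅ ker(∂_k) / im(∂_{k+1}) we obtain:

  H_1: rank ker ∂_1 − rank ∂_2 = (9 − 4) − 5 = 0, and the invariant factors of ∂_2 are all 1, so H_1 ≅ 0.

(K is a triangulation of the 2-sphere S^2.)

H_1 ≅ 0.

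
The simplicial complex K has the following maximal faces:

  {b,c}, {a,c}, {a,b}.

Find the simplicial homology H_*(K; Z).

Fix the vertex order a < b < c and write every simplex with vertices in increasing order. Then dim K = 1 and the simplices of K are:

  0-simplices (3): a, b, c
  1-simplices (3): ab, ac, bc

so the chain groups are C_0 ≅ Z^3, C_1 ≅ Z^3.

The boundary map ∂_1: C_1 → C_0 maps an edge to its endpoints' difference, ∂[p,q] = q − p.
This gives a 3×3 integer matrix of rank 2; reducing to Smith normal form yields diagonal entries (1,1).

Computing H_k = (kernel of ∂_k) / (image of ∂_{k+1}):

  H_0: rank C_0 − rank ∂_1 = 3 − 2 = 1, and the invariant factors of ∂_1 are all 1, so H_0 ≅ Z.
  H_1: rank ker ∂_1 − rank ∂_2 = (3 − 2) − 0 = 1, and there is no ∂_2, so H_1 ≅ Z.

H_0 = Z,  H_1 = Z.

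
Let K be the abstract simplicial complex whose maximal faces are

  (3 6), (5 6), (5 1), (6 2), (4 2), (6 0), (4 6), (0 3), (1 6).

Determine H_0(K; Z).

H_0 = Z.

We work with the vertex ordering 0 < 1 < 2 < 3 < 4 < 5 < 6. The simplices of K, each written with vertices in increasing order, are:

  0-simplices (7): [0], [1], [2], [3], [4], [5], [6]
  1-simplices (9): [0,3], [0,6], [1,5], [1,6], [2,4], [2,6], [3,6], [4,6], [5,6]

Hence C_0 ≅ Z^7, C_1 ≅ Z^9.

Boundary ∂_1: C_1 → C_0 is given by ∂[p,q] = [q] − [p].
As a 7×9 matrix over Z this has rank 6, with invariant factors (1,1,1,1,1,1).

Reading off H_k = ker ∂_k / im ∂_{k+1}:

  H_0: rank C_0 − rank ∂_1 = 7 − 6 = 1, and the invariant factors of ∂_1 are all 1, so H_0 ≅ Z.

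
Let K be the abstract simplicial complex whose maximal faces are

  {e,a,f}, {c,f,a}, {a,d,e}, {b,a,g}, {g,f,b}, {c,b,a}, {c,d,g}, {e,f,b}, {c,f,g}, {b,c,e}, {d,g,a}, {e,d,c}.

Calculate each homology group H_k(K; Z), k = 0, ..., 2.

Fix the vertex order a < b < c < d < e < f < g and write every simplex with vertices in increasing order. Then dim K = 2 and the simplices of K are:

  0-simplices (7): a, b, c, d, e, f, g
  1-simplices (18): ab, ac, ad, ae, af, ag, bc, be, bf, bg, cd, ce, cf, cg, de, dg, ef, fg
  2-simplices (12): abc, abg, acf, ade, adg, aef, bce, bef, bfg, cde, cdg, cfg

giving chain groups C_0 ≅ Z^7, C_1 ≅ Z^18, C_2 ≅ Z^12.

∂_1: C_1 → C_0 is given by ∂[p,q] = [q] − [p]. For instance
  ∂bg = g − b.
As a 7×18 matrix over Z this has rank 6, with invariant factors (1,1,1,1,1,1).

Boundary ∂_2: C_2 → C_1 sends each 2-simplex [p,q,r] to [q,r] − [p,r] + [p,q]. For instance
  ∂bef = ef − bf + be,
  ∂cfg = fg − cg + cf.
The 18×12 boundary matrix has rank 12 and Smith normal form diag(1,1,1,1,1,1,1,1,1,1,1,2).

Computing H_k = (kernel of ∂_k) / (image of ∂_{k+1}):

  H_0: rank C_0 − rank ∂_1 = 7 − 6 = 1, and the invariant factors of ∂_1 are all 1, so H_0 ≅ Z.
  H_1: rank ker ∂_1 − rank ∂_2 = (18 − 6) − 12 = 0, and ∂_2 has invariant factor 2 > 1, so H_1 ≅ Z_2.
  H_2: rank ker ∂_2 − rank ∂_3 = (12 − 12) − 0 = 0, and there is no ∂_3, so H_2 ≅ 0.

H_0 ≅ Z,  H_1 ≅ Z_2,  H_2 = 0.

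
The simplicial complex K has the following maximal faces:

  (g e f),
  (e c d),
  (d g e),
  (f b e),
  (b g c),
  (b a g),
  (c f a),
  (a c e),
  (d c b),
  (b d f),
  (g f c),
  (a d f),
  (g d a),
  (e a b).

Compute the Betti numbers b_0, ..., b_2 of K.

b_0 = 1, b_1 = 2, b_2 = 1.

Fix the vertex order a < b < c < d < e < f < g and write every simplex with vertices in increasing order. Then dim K = 2 and the simplices of K are:

  0-simplices (7): a, b, c, d, e, f, g
  1-simplices (21): ab, ac, ad, ae, af, ag, bc, bd, be, bf, bg, cd, ce, cf, cg, de, df, dg, ef, eg, fg
  2-simplices (14): abe, abg, ace, acf, adf, adg, bcd, bcg, bdf, bef, cde, cfg, deg, efg

so the chain groups are C_0 ≅ Z^7, C_1 ≅ Z^21, C_2 ≅ Z^14.

∂_1: C_1 → C_0 maps an edge to its endpoints' difference, ∂[p,q] = q − p. For instance
  ∂df = f − d.
The resulting 7×21 matrix has rank 6, and its Smith normal form has invariant factors (1,1,1,1,1,1).

The boundary map ∂_2: C_2 → C_1 sends each 2-simplex [p,q,r] to [q,r] − [p,r] + [p,q]. For instance
  ∂deg = eg − dg + de,
  ∂adg = dg − ag + ad.
The resulting 21×14 matrix has rank 13, and its Smith normal form has invariant factors (1,1,1,1,1,1,1,1,1,1,1,1,1).

Reading off H_k = ker ∂_k / im ∂_{k+1}:

  H_0: rank C_0 − rank ∂_1 = 7 − 6 = 1, and the invariant factors of ∂_1 are all 1, so H_0 ≅ Z.
  H_1: rank ker ∂_1 − rank ∂_2 = (21 − 6) − 13 = 2, and the invariant factors of ∂_2 are all 1, so H_1 ≅ Z^2.
  H_2: rank ker ∂_2 − rank ∂_3 = (14 − 13) − 0 = 1, and there is no ∂_3, so H_2 ≅ Z.

Hence the Betti numbers are b_0 = 1, b_1 = 2, b_2 = 1.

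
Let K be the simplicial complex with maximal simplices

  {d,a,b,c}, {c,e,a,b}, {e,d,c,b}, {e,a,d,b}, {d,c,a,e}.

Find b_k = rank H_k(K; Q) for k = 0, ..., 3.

K has 5 vertices, 10 edges, 10 triangles, 5 3-simplices.
rank ∂_0 = 0, rank ∂_1 = 4 ⇒ b_0 = 5 − 0 − 4 = 1; all invariant factors of ∂_1 are 1 so no torsion. So H_0 = Z.
rank ∂_1 = 4, rank ∂_2 = 6 ⇒ b_1 = 10 − 4 − 6 = 0; all invariant factors of ∂_2 are 1 so no torsion. So H_1 = 0.
rank ∂_2 = 6, rank ∂_3 = 4 ⇒ b_2 = 10 − 6 − 4 = 0; all invariant factors of ∂_3 are 1 so no torsion. So H_2 = 0.
rank ∂_3 = 4, rank ∂_4 = 0 ⇒ b_3 = 5 − 4 − 0 = 1. So H_3 = Z.

b_0 = 1, b_1 = 0, b_2 = 0, b_3 = 1.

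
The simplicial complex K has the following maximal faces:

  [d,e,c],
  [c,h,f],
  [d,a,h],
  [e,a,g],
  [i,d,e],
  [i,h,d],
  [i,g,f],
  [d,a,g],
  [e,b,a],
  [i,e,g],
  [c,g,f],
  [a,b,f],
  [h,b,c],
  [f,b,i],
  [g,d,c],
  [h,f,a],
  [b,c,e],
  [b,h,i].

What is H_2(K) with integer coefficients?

Fix the vertex order a < b < c < d < e < f < g < h < i and write every simplex with vertices in increasing order. Then dim K = 2 and the simplices of K are:

  0-simplices (9): a, b, c, d, e, f, g, h, i
  1-simplices (27): ab, ad, ae, af, ag, ah, bc, be, bf, bh, bi, cd, ce, cf, cg, ch, de, dg, dh, di, eg, ei, fg, fh, fi, gi, hi
  2-simplices (18): abe, abf, adg, adh, aeg, afh, bce, bch, bfi, bhi, cde, cdg, cfg, cfh, dei, dhi, egi, fgi

Hence C_0 ≅ Z^9, C_1 ≅ Z^27, C_2 ≅ Z^18.

Boundary ∂_1: C_1 → C_0 maps an edge to its endpoints' difference, ∂[p,q] = q − p.
The 9×27 boundary matrix has rank 8 and Smith normal form diag(1,1,1,1,1,1,1,1).

The boundary map ∂_2: C_2 → C_1 maps a triangle to the signed sum of its edges. For instance
  ∂afh = fh − ah + af,
  ∂bce = ce − be + bc.
As a 27×18 matrix over Z this has rank 18, with invariant factors (1,1,1,1,1,1,1,1,1,1,1,1,1,1,1,1,1,2).

Now H_k = ker ∂_k / im ∂_{k+1}, so:

  H_2: rank ker ∂_2 − rank ∂_3 = (18 − 18) − 0 = 0, and there is no ∂_3, so H_2 ≅ 0.

H_2 = 0.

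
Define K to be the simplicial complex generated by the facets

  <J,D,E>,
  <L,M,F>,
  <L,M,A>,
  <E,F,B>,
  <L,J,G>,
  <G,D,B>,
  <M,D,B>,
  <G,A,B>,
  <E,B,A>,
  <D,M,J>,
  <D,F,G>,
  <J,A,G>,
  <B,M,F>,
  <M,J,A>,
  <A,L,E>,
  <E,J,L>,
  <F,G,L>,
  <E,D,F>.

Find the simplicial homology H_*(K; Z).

H_0 ≅ Z,  H_1 ≅ Z ⊕ Z/2Z,  H_2 = 0.

Take the total order A < B < D < E < F < G < J < L < M on the vertex set. Then K (dimension 2) consists of the simplices:

  0-simplices (9): A, B, D, E, F, G, J, L, M
  1-simplices (27): AB, AE, AG, AJ, AL, AM, BD, BE, BF, BG, BM, DE, DF, DG, DJ, DM, EF, EJ, EL, FG, FL, FM, GJ, GL, JL, JM, LM
  2-simplices (18): ABE, ABG, AEL, AGJ, AJM, ALM, BDG, BDM, BEF, BFM, DEF, DEJ, DFG, DJM, EJL, FGL, FLM, GJL

so the chain groups are C_0 ≅ Z^9, C_1 ≅ Z^27, C_2 ≅ Z^18.

Boundary ∂_1: C_1 → C_0 maps an edge to its endpoints' difference, ∂[p,q] = q − p.
The 9×27 boundary matrix has rank 8 and Smith normal form diag(1,1,1,1,1,1,1,1).

∂_2: C_2 → C_1 maps a triangle to the signed sum of its edges. For instance
  ∂DJM = JM − DM + DJ,
  ∂AGJ = GJ − AJ + AG.
As a 27×18 matrix over Z this has rank 18, with invariant factors (1,1,1,1,1,1,1,1,1,1,1,1,1,1,1,1,1,2).

Computing H_k = (kernel of ∂_k) / (image of ∂_{k+1}):

  H_0: rank C_0 − rank ∂_1 = 9 − 8 = 1, and the invariant factors of ∂_1 are all 1, so H_0 = Z.
  H_1: rank ker ∂_1 − rank ∂_2 = (27 − 8) − 18 = 1, and ∂_2 has invariant factor 2 > 1, so H_1 = Z ⊕ Z/2Z.
  H_2: rank ker ∂_2 − rank ∂_3 = (18 − 18) − 0 = 0, and there is no ∂_3, so H_2 = 0.

As a check, the Euler characteristic is 9 − 27 + 18 = 0, which agrees with 1 − 1 + 0 = 0.
(K is a triangulation of the Klein bottle.)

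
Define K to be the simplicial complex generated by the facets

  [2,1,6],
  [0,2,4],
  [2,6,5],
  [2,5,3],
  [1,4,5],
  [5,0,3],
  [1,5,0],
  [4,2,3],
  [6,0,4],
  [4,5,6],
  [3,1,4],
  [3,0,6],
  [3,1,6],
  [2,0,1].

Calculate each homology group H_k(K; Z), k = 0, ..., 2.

Order the vertices as 0 < 1 < 2 < 3 < 4 < 5 < 6. Listing each simplex with vertices in this order, K has dimension 2 with simplices:

  0-simplices (7): [0], [1], [2], [3], [4], [5], [6]
  1-simplices (21): [0,1], [0,2], [0,3], [0,4], [0,5], [0,6], [1,2], [1,3], [1,4], [1,5], [1,6], [2,3], [2,4], [2,5], [2,6], [3,4], [3,5], [3,6], [4,5], [4,6], [5,6]
  2-simplices (14): [0,1,2], [0,1,5], [0,2,4], [0,3,5], [0,3,6], [0,4,6], [1,2,6], [1,3,4], [1,3,6], [1,4,5], [2,3,4], [2,3,5], [2,5,6], [4,5,6]

giving chain groups C_0 ≅ Z^7, C_1 ≅ Z^21, C_2 ≅ Z^14.

Boundary ∂_1: C_1 → C_0 sends each edge [p,q] (with p < q) to q − p. For instance
  ∂[3,4] = [4] − [3].
As a 7×21 matrix over Z this has rank 6, with invariant factors (1,1,1,1,1,1).

Boundary ∂_2: C_2 → C_1 maps a triangle to the signed sum of its edges. For instance
  ∂[0,2,4] = [2,4] − [0,4] + [0,2],
  ∂[1,2,6] = [2,6] − [1,6] + [1,2].
This gives a 21×14 integer matrix of rank 13; reducing to Smith normal form yields diagonal entries (1,1,1,1,1,1,1,1,1,1,1,1,1).

Now H_k = ker ∂_k / im ∂_{k+1}, so:

  H_0: rank C_0 − rank ∂_1 = 7 − 6 = 1, and the invariant factors of ∂_1 are all 1, so H_0 ≅ Z.
  H_1: rank ker ∂_1 − rank ∂_2 = (21 − 6) − 13 = 2, and the invariant factors of ∂_2 are all 1, so H_1 ≅ Z^2.
  H_2: rank ker ∂_2 − rank ∂_3 = (14 − 13) − 0 = 1, and there is no ∂_3, so H_2 ≅ Z.

H_0 = Z,  H_1 = Z^2,  H_2 = Z.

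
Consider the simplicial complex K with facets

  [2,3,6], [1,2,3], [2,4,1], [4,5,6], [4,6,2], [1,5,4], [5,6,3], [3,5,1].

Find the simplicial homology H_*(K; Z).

Order the vertices as 1 < 2 < 3 < 4 < 5 < 6. Listing each simplex with vertices in this order, K has dimension 2 with simplices:

  0-simplices (6): [1], [2], [3], [4], [5], [6]
  1-simplices (12): [1,2], [1,3], [1,4], [1,5], [2,3], [2,4], [2,6], [3,5], [3,6], [4,5], [4,6], [5,6]
  2-simplices (8): [1,2,3], [1,2,4], [1,3,5], [1,4,5], [2,3,6], [2,4,6], [3,5,6], [4,5,6]

giving chain groups C_0 ≅ Z^6, C_1 ≅ Z^12, C_2 ≅ Z^8.

Boundary ∂_1: C_1 → C_0 sends each edge [p,q] (with p < q) to q − p.
This gives a 6×12 integer matrix of rank 5; reducing to Smith normal form yields diagonal entries (1,1,1,1,1).

Boundary ∂_2: C_2 → C_1 maps a triangle to the signed sum of its edges. For instance
  ∂[2,4,6] = [4,6] − [2,6] + [2,4],
  ∂[1,3,5] = [3,5] − [1,5] + [1,3].
The 12×8 boundary matrix has rank 7 and Smith normal form diag(1,1,1,1,1,1,1).

From H_k ≅ ker(∂_k) / im(∂_{k+1}) we obtain:

  H_0: rank C_0 − rank ∂_1 = 6 − 5 = 1, and the invariant factors of ∂_1 are all 1, so H_0 ≅ Z.
  H_1: rank ker ∂_1 − rank ∂_2 = (12 − 5) − 7 = 0, and the invariant factors of ∂_2 are all 1, so H_1 ≅ 0.
  H_2: rank ker ∂_2 − rank ∂_3 = (8 − 7) − 0 = 1, and there is no ∂_3, so H_2 ≅ Z.

H_0 ≅ Z,  H_1 = 0,  H_2 ≅ Z.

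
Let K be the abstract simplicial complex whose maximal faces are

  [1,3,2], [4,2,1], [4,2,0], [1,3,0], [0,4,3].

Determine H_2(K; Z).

Fix the vertex order 0 < 1 < 2 < 3 < 4 and write every simplex with vertices in increasing order. Then dim K = 2 and the simplices of K are:

  0-simplices (5): [0], [1], [2], [3], [4]
  1-simplices (10): [0,1], [0,2], [0,3], [0,4], [1,2], [1,3], [1,4], [2,3], [2,4], [3,4]
  2-simplices (5): [0,1,3], [0,2,4], [0,3,4], [1,2,3], [1,2,4]

Hence C_0 ≅ Z^5, C_1 ≅ Z^10, C_2 ≅ Z^5.

The boundary map ∂_1: C_1 → C_0 maps an edge to its endpoints' difference, ∂[p,q] = q − p. For instance
  ∂[1,4] = [4] − [1].
The 5×10 boundary matrix has rank 4 and Smith normal form diag(1,1,1,1).

The boundary map ∂_2: C_2 → C_1 sends each 2-simplex [p,q,r] to [q,r] − [p,r] + [p,q]. For instance
  ∂[0,1,3] = [1,3] − [0,3] + [0,1],
  ∂[1,2,4] = [2,4] − [1,4] + [1,2].
The resulting 10×5 matrix has rank 5, and its Smith normal form has invariant factors (1,1,1,1,1).

Now H_k = ker ∂_k / im ∂_{k+1}, so:

  H_2: rank ker ∂_2 − rank ∂_3 = (5 − 5) − 0 = 0, and there is no ∂_3, so H_2 = 0.

H_2 ≅ 0.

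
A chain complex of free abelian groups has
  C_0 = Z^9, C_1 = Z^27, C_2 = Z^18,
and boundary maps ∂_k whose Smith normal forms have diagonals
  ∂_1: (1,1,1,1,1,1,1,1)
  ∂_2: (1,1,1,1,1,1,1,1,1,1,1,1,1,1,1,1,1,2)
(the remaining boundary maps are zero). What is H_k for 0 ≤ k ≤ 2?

H_0: b_0 = 9 − 0 − 8 = 1; torsion from ∂_1 factors > 1: none. So H_0 ≅ Z.
H_1: b_1 = 27 − 8 − 18 = 1; torsion from ∂_2 factors > 1: [2]. So H_1 ≅ Z ⊕ Z_2.
H_2: b_2 = 18 − 18 − 0 = 0; torsion from ∂_3 factors > 1: none. So H_2 ≅ 0.

H_0 ≅ Z,  H_1 ≅ Z ⊕ Z_2,  H_2 = 0.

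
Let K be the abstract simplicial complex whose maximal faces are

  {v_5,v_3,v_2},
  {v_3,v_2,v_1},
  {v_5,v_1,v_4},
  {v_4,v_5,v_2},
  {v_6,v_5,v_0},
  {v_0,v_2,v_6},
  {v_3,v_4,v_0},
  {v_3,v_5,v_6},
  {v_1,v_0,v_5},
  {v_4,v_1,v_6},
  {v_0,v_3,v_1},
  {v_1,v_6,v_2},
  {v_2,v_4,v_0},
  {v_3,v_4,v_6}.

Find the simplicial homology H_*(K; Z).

Fix the vertex order v_0 < v_1 < v_2 < v_3 < v_4 < v_5 < v_6 and write every simplex with vertices in increasing order. Then dim K = 2 and the simplices of K are:

  0-simplices (7): [v_0], [v_1], [v_2], [v_3], [v_4], [v_5], [v_6]
  1-simplices (21): (21 of them)
  2-simplices (14): (14 of them)

so the chain groups are C_0 ≅ Z^7, C_1 ≅ Z^21, C_2 ≅ Z^14.

Boundary ∂_1: C_1 → C_0 maps an edge to its endpoints' difference, ∂[p,q] = q − p. For instance
  ∂[v_1,v_2] = [v_2] − [v_1].
The resulting 7×21 matrix has rank 6, and its Smith normal form has invariant factors (1,1,1,1,1,1).

∂_2: C_2 → C_1 maps a triangle to the signed sum of its edges. For instance
  ∂[v_1,v_4,v_5] = [v_4,v_5] − [v_1,v_5] + [v_1,v_4],
  ∂[v_2,v_4,v_5] = [v_4,v_5] − [v_2,v_5] + [v_2,v_4].
The resulting 21×14 matrix has rank 13, and its Smith normal form has invariant factors (1,1,1,1,1,1,1,1,1,1,1,1,1).

Reading off H_k = ker ∂_k / im ∂_{k+1}:

  H_0: rank C_0 − rank ∂_1 = 7 − 6 = 1, and the invariant factors of ∂_1 are all 1, so H_0 = Z.
  H_1: rank ker ∂_1 − rank ∂_2 = (21 − 6) − 13 = 2, and the invariant factors of ∂_2 are all 1, so H_1 = Z^2.
  H_2: rank ker ∂_2 − rank ∂_3 = (14 − 13) − 0 = 1, and there is no ∂_3, so H_2 = Z.

(K is a triangulation of the torus T^2.)

H_0 = Z,  H_1 = Z^2,  H_2 = Z.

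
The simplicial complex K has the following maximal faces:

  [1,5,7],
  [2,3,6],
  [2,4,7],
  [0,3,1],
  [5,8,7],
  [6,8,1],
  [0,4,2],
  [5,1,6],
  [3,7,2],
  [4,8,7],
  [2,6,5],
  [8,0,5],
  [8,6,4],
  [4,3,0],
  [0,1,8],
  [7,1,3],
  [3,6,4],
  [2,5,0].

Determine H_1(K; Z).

H_1 = Z ⊕ Z/2.

Order the vertices as 0 < 1 < 2 < 3 < 4 < 5 < 6 < 7 < 8. Listing each simplex with vertices in this order, K has dimension 2 with simplices:

  0-simplices (9): [0], [1], [2], [3], [4], [5], [6], [7], [8]
  1-simplices (27): (27 of them)
  2-simplices (18): [0,1,3], [0,1,8], [0,2,4], [0,2,5], [0,3,4], [0,5,8], [1,3,7], [1,5,6], [1,5,7], [1,6,8], [2,3,6], [2,3,7], [2,4,7], [2,5,6], [3,4,6], [4,6,8], [4,7,8], [5,7,8]

so the chain groups are C_0 ≅ Z^9, C_1 ≅ Z^27, C_2 ≅ Z^18.

Boundary ∂_1: C_1 → C_0 is given by ∂[p,q] = [q] − [p].
As a 9×27 matrix over Z this has rank 8, with invariant factors (1,1,1,1,1,1,1,1).

∂_2: C_2 → C_1 maps a triangle to the signed sum of its edges. For instance
  ∂[0,3,4] = [3,4] − [0,4] + [0,3],
  ∂[4,6,8] = [6,8] − [4,8] + [4,6].
The 27×18 boundary matrix has rank 18 and Smith normal form diag(1,1,1,1,1,1,1,1,1,1,1,1,1,1,1,1,1,2).

Now H_k = ker ∂_k / im ∂_{k+1}, so:

  H_1: rank ker ∂_1 − rank ∂_2 = (27 − 8) − 18 = 1, and ∂_2 has invariant factor 2 > 1, so H_1 ≅ Z ⊕ Z/2.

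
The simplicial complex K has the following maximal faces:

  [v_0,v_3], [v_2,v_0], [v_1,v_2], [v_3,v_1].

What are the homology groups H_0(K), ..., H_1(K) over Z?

H_0 = Z,  H_1 = Z.

Order the vertices as v_0 < v_1 < v_2 < v_3. Listing each simplex with vertices in this order, K has dimension 1 with simplices:

  0-simplices (4): [v_0], [v_1], [v_2], [v_3]
  1-simplices (4): [v_0,v_2], [v_0,v_3], [v_1,v_2], [v_1,v_3]

so the chain groups are C_0 ≅ Z^4, C_1 ≅ Z^4.

The boundary map ∂_1: C_1 → C_0 is given by ∂[p,q] = [q] − [p]. For instance
  ∂[v_1,v_3] = [v_3] − [v_1].
The resulting 4×4 matrix has rank 3, and its Smith normal form has invariant factors (1,1,1).

From H_k ≅ ker(∂_k) / im(∂_{k+1}) we obtain:

  H_0: rank C_0 − rank ∂_1 = 4 − 3 = 1, and the invariant factors of ∂_1 are all 1, so H_0 = Z.
  H_1: rank ker ∂_1 − rank ∂_2 = (4 − 3) − 0 = 1, and there is no ∂_2, so H_1 = Z.

As a check, the Euler characteristic is 4 − 4 = 0, which agrees with 1 − 1 = 0.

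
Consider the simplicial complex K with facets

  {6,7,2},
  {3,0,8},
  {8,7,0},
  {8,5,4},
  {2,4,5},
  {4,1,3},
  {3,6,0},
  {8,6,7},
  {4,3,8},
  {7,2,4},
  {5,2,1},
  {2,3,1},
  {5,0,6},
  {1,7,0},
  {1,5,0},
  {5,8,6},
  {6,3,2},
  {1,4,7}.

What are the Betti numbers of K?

b_0 = 1, b_1 = 1, b_2 = 0.

Order the vertices as 0 < 1 < 2 < 3 < 4 < 5 < 6 < 7 < 8. Listing each simplex with vertices in this order, K has dimension 2 with simplices:

  0-simplices (9): [0], [1], [2], [3], [4], [5], [6], [7], [8]
  1-simplices (27): (27 of them)
  2-simplices (18): [0,1,5], [0,1,7], [0,3,6], [0,3,8], [0,5,6], [0,7,8], [1,2,3], [1,2,5], [1,3,4], [1,4,7], [2,3,6], [2,4,5], [2,4,7], [2,6,7], [3,4,8], [4,5,8], [5,6,8], [6,7,8]

giving chain groups C_0 ≅ Z^9, C_1 ≅ Z^27, C_2 ≅ Z^18.

Boundary ∂_1: C_1 → C_0 maps an edge to its endpoints' difference, ∂[p,q] = q − p. For instance
  ∂[3,4] = [4] − [3].
The 9×27 boundary matrix has rank 8 and Smith normal form diag(1,1,1,1,1,1,1,1).

The boundary map ∂_2: C_2 → C_1 sends each 2-simplex [p,q,r] to [q,r] − [p,r] + [p,q]. For instance
  ∂[0,1,7] = [1,7] − [0,7] + [0,1],
  ∂[0,3,6] = [3,6] − [0,6] + [0,3].
As a 27×18 matrix over Z this has rank 18, with invariant factors (1,1,1,1,1,1,1,1,1,1,1,1,1,1,1,1,1,2).

From H_k ≅ ker(∂_k) / im(∂_{k+1}) we obtain:

  H_0: rank C_0 − rank ∂_1 = 9 − 8 = 1, and the invariant factors of ∂_1 are all 1, so H_0 ≅ Z.
  H_1: rank ker ∂_1 − rank ∂_2 = (27 − 8) − 18 = 1, and ∂_2 has invariant factor 2 > 1, so H_1 ≅ Z ⊕ Z/2.
  H_2: rank ker ∂_2 − rank ∂_3 = (18 − 18) − 0 = 0, and there is no ∂_3, so H_2 ≅ 0.

(K is a triangulation of the Klein bottle.)

Hence the Betti numbers are b_0 = 1, b_1 = 1, b_2 = 0.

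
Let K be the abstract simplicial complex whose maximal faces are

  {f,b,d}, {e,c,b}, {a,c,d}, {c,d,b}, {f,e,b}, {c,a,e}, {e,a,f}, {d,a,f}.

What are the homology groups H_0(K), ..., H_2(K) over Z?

Order the vertices as a < b < c < d < e < f. Listing each simplex with vertices in this order, K has dimension 2 with simplices:

  0-simplices (6): a, b, c, d, e, f
  1-simplices (12): ac, ad, ae, af, bc, bd, be, bf, cd, ce, df, ef
  2-simplices (8): acd, ace, adf, aef, bcd, bce, bdf, bef

giving chain groups C_0 ≅ Z^6, C_1 ≅ Z^12, C_2 ≅ Z^8.

∂_1: C_1 → C_0 is given by ∂[p,q] = [q] − [p].
As a 6×12 matrix over Z this has rank 5, with invariant factors (1,1,1,1,1).

Boundary ∂_2: C_2 → C_1 acts by ∂[p,q,r] = [q,r] − [p,r] + [p,q]. For instance
  ∂aef = ef − af + ae,
  ∂bce = ce − be + bc.
The 12×8 boundary matrix has rank 7 and Smith normal form diag(1,1,1,1,1,1,1).

Reading off H_k = ker ∂_k / im ∂_{k+1}:

  H_0: rank C_0 − rank ∂_1 = 6 − 5 = 1, and the invariant factors of ∂_1 are all 1, so H_0 = Z.
  H_1: rank ker ∂_1 − rank ∂_2 = (12 − 5) − 7 = 0, and the invariant factors of ∂_2 are all 1, so H_1 = 0.
  H_2: rank ker ∂_2 − rank ∂_3 = (8 − 7) − 0 = 1, and there is no ∂_3, so H_2 = Z.

(K is a triangulation of the 2-sphere S^2.)

H_0 = Z,  H_1 = 0,  H_2 = Z.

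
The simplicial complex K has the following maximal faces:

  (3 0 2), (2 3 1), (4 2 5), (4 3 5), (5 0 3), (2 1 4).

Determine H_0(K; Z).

K has 6 vertices, 12 edges, 6 triangles.
rank ∂_0 = 0, rank ∂_1 = 5 ⇒ b_0 = 6 − 0 − 5 = 1; all invariant factors of ∂_1 are 1 so no torsion. So H_0 ≅ Z.

H_0 = Z.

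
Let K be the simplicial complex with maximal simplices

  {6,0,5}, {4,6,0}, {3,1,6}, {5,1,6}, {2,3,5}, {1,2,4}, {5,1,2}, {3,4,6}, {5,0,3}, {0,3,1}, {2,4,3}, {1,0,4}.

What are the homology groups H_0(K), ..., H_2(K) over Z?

H_0 = Z,  H_1 = Z/2Z,  H_2 = 0.

Fix the vertex order 0 < 1 < 2 < 3 < 4 < 5 < 6 and write every simplex with vertices in increasing order. Then dim K = 2 and the simplices of K are:

  0-simplices (7): [0], [1], [2], [3], [4], [5], [6]
  1-simplices (18): [0,1], [0,3], [0,4], [0,5], [0,6], [1,2], [1,3], [1,4], [1,5], [1,6], [2,3], [2,4], [2,5], [3,4], [3,5], [3,6], [4,6], [5,6]
  2-simplices (12): [0,1,3], [0,1,4], [0,3,5], [0,4,6], [0,5,6], [1,2,4], [1,2,5], [1,3,6], [1,5,6], [2,3,4], [2,3,5], [3,4,6]

Hence C_0 ≅ Z^7, C_1 ≅ Z^18, C_2 ≅ Z^12.

Boundary ∂_1: C_1 → C_0 sends each edge [p,q] (with p < q) to q − p.
As a 7×18 matrix over Z this has rank 6, with invariant factors (1,1,1,1,1,1).

Boundary ∂_2: C_2 → C_1 maps a triangle to the signed sum of its edges. For instance
  ∂[2,3,4] = [3,4] − [2,4] + [2,3],
  ∂[1,5,6] = [5,6] − [1,6] + [1,5].
The 18×12 boundary matrix has rank 12 and Smith normal form diag(1,1,1,1,1,1,1,1,1,1,1,2).

Now H_k = ker ∂_k / im ∂_{k+1}, so:

  H_0: rank C_0 − rank ∂_1 = 7 − 6 = 1, and the invariant factors of ∂_1 are all 1, so H_0 = Z.
  H_1: rank ker ∂_1 − rank ∂_2 = (18 − 6) − 12 = 0, and ∂_2 has invariant factor 2 > 1, so H_1 = Z/2Z.
  H_2: rank ker ∂_2 − rank ∂_3 = (12 − 12) − 0 = 0, and there is no ∂_3, so H_2 = 0.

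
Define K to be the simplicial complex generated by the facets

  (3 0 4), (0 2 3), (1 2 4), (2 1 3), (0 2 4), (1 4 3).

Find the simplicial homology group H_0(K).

H_0 ≅ Z.

We work with the vertex ordering 0 < 1 < 2 < 3 < 4. The simplices of K, each written with vertices in increasing order, are:

  0-simplices (5): [0], [1], [2], [3], [4]
  1-simplices (9): [0,2], [0,3], [0,4], [1,2], [1,3], [1,4], [2,3], [2,4], [3,4]
  2-simplices (6): [0,2,3], [0,2,4], [0,3,4], [1,2,3], [1,2,4], [1,3,4]

so the chain groups are C_0 ≅ Z^5, C_1 ≅ Z^9, C_2 ≅ Z^6.

∂_1: C_1 → C_0 sends each edge [p,q] (with p < q) to q − p. For instance
  ∂[0,3] = [3] − [0].
As a 5×9 matrix over Z this has rank 4, with invariant factors (1,1,1,1).

Boundary ∂_2: C_2 → C_1 maps a triangle to the signed sum of its edges. For instance
  ∂[1,2,3] = [2,3] − [1,3] + [1,2],
  ∂[0,2,3] = [2,3] − [0,3] + [0,2].
The 9×6 boundary matrix has rank 5 and Smith normal form diag(1,1,1,1,1).

Reading off H_k = ker ∂_k / im ∂_{k+1}:

  H_0: rank C_0 − rank ∂_1 = 5 − 4 = 1, and the invariant factors of ∂_1 are all 1, so H_0 ≅ Z.

(K is a triangulation of the 2-sphere S^2.)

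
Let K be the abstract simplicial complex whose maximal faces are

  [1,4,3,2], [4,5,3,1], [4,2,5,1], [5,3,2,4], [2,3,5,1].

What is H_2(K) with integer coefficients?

K has 5 vertices, 10 edges, 10 triangles, 5 3-simplices.
rank ∂_2 = 6, rank ∂_3 = 4 ⇒ b_2 = 10 − 6 − 4 = 0; all invariant factors of ∂_3 are 1 so no torsion. So H_2 ≅ 0.

H_2 = 0.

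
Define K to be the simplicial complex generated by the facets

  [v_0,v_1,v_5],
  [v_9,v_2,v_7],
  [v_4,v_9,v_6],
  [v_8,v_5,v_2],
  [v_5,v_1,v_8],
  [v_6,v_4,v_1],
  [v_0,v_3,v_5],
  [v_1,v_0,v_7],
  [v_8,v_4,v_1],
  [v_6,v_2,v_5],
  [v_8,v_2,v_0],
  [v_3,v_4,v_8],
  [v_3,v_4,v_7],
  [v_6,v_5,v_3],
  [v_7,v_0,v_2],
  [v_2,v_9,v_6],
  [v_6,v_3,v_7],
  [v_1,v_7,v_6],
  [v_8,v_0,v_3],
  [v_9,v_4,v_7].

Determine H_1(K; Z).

H_1 = Z ⊕ Z/2Z.

Fix the vertex order v_0 < v_1 < v_2 < v_3 < v_4 < v_5 < v_6 < v_7 < v_8 < v_9 and write every simplex with vertices in increasing order. Then dim K = 2 and the simplices of K are:

  0-simplices (10): [v_0], [v_1], [v_2], [v_3], [v_4], [v_5], [v_6], [v_7], [v_8], [v_9]
  1-simplices (30): (30 of them)
  2-simplices (20): (20 of them)

Hence C_0 ≅ Z^10, C_1 ≅ Z^30, C_2 ≅ Z^20.

∂_1: C_1 → C_0 sends each edge [p,q] (with p < q) to q − p.
This gives a 10×30 integer matrix of rank 9; reducing to Smith normal form yields diagonal entries (1,1,1,1,1,1,1,1,1).

∂_2: C_2 → C_1 sends each 2-simplex [p,q,r] to [q,r] − [p,r] + [p,q]. For instance
  ∂[v_1,v_4,v_8] = [v_4,v_8] − [v_1,v_8] + [v_1,v_4],
  ∂[v_0,v_1,v_7] = [v_1,v_7] − [v_0,v_7] + [v_0,v_1].
As a 30×20 matrix over Z this has rank 20, with invariant factors (1,1,1,1,1,1,1,1,1,1,1,1,1,1,1,1,1,1,1,2).

Now H_k = ker ∂_k / im ∂_{k+1}, so:

  H_1: rank ker ∂_1 − rank ∂_2 = (30 − 9) − 20 = 1, and ∂_2 has invariant factor 2 > 1, so H_1 ≅ Z ⊕ Z/2Z.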